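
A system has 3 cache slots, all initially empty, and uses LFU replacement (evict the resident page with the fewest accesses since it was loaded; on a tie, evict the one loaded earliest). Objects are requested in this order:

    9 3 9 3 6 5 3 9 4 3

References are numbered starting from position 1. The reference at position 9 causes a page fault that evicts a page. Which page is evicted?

5

pos 1: 9 → fault, frames (9)
pos 2: 3 → fault, frames (9 3)
pos 3: 9 → hit
pos 4: 3 → hit
pos 5: 6 → fault, frames (9 3 6)
pos 6: 5 → fault, evict 6, frames (9 3 5)
pos 7: 3 → hit
pos 8: 9 → hit
pos 9: 4 → fault, evict 5, frames (9 3 4)
At position 9, page 5 is evicted.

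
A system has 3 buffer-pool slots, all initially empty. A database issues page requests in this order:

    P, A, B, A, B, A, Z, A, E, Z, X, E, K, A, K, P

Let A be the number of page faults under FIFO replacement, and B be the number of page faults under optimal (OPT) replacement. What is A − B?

Under FIFO: F F F . . . F . F . F . F F . F → 9 faults.
Under OPT: F F F . . . F . F . F . F . . F → 8 faults.
A − B = 9 − 8 = 1.

1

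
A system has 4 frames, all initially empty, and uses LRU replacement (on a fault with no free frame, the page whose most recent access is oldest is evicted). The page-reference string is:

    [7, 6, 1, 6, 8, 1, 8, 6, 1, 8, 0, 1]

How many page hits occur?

7 -> fault, frames {7}
6 -> fault, frames {7,6}
1 -> fault, frames {7,6,1}
6 -> hit
8 -> fault, frames {7,1,6,8}
1 -> hit
8 -> hit
6 -> hit
1 -> hit
8 -> hit
0 -> fault, evict 7, frames {6,1,8,0}
1 -> hit
Hits: 7.

7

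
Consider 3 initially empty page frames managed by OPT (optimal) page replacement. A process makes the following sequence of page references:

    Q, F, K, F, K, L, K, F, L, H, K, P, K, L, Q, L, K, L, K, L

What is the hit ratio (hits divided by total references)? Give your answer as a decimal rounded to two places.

Q → miss, frames (Q)
F → miss, frames (Q F)
K → miss, frames (Q F K)
F → hit
K → hit
L → miss, evict Q, frames (F K L)
K → hit
F → hit
L → hit
H → miss, evict F, frames (K L H)
K → hit
P → miss, evict H, frames (K L P)
K → hit
L → hit
Q → miss, evict P, frames (K L Q)
L → hit
K → hit
L → hit
K → hit
L → hit
Hits: 13 of 20 references → 13/20 = 0.6500.

0.65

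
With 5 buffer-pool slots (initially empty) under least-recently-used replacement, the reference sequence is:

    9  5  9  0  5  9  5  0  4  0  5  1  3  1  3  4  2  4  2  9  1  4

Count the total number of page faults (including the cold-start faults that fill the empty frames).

9: miss, frames {9}
5: miss, frames {9,5}
9: hit
0: miss, frames {5,9,0}
5: hit
9: hit
5: hit
0: hit
4: miss, frames {9,5,0,4}
0: hit
5: hit
1: miss, frames {9,4,0,5,1}
3: miss, evict 9, frames {4,0,5,1,3}
1: hit
3: hit
4: hit
2: miss, evict 0, frames {5,1,3,4,2}
4: hit
2: hit
9: miss, evict 5, frames {1,3,4,2,9}
1: hit
4: hit
Page faults: 8.

8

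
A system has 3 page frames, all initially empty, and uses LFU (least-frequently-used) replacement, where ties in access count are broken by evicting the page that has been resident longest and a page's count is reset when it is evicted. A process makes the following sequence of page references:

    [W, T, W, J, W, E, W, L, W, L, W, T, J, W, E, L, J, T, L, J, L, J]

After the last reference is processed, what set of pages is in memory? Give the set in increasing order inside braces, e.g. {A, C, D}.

{J, L, W}

W: fault, frames {W}
T: fault, frames {W,T}
W: hit
J: fault, frames {W,T,J}
W: hit
E: fault, evict T, frames {W,J,E}
W: hit
L: fault, evict J, frames {W,E,L}
W: hit
L: hit
W: hit
T: fault, evict E, frames {W,L,T}
J: fault, evict T, frames {W,L,J}
W: hit
E: fault, evict J, frames {W,L,E}
L: hit
J: fault, evict E, frames {W,L,J}
T: fault, evict J, frames {W,L,T}
L: hit
J: fault, evict T, frames {W,L,J}
L: hit
J: hit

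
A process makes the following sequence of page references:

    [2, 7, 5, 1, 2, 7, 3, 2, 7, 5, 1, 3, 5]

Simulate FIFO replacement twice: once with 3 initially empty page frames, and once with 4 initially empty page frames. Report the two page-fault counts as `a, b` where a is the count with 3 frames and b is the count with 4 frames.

3 frames: F F F F F F F . . F F . . → 9 faults.
4 frames: F F F F . . F F F F F F . → 10 faults.
10 > 9: adding a frame increased faults — Belady's anomaly.

9, 10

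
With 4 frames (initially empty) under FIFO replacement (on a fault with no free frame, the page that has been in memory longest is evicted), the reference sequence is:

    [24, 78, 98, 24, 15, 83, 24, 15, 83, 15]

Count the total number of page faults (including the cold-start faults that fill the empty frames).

24 -> fault, frames {24}
78 -> fault, frames {24,78}
98 -> fault, frames {24,78,98}
24 -> hit
15 -> fault, frames {24,78,98,15}
83 -> fault, evict 24, frames {78,98,15,83}
24 -> fault, evict 78, frames {98,15,83,24}
15 -> hit
83 -> hit
15 -> hit
Page faults: 6.

6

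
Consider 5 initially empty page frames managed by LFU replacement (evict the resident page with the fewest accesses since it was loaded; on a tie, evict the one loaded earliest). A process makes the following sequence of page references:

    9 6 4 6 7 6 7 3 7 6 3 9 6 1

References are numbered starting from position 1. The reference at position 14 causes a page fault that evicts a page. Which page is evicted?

4

pos 1: 9: fault, frames [9]
pos 2: 6: fault, frames [9, 6]
pos 3: 4: fault, frames [9, 6, 4]
pos 4: 6: hit
pos 5: 7: fault, frames [9, 6, 4, 7]
pos 6: 6: hit
pos 7: 7: hit
pos 8: 3: fault, frames [9, 6, 4, 7, 3]
pos 9: 7: hit
pos 10: 6: hit
pos 11: 3: hit
pos 12: 9: hit
pos 13: 6: hit
pos 14: 1: fault, evict 4, frames [9, 6, 7, 3, 1]
At position 14, page 4 is evicted.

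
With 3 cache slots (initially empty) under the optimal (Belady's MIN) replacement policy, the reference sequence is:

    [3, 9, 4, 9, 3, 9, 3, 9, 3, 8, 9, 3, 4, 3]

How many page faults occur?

3 -> fault, frames {3}
9 -> fault, frames {3,9}
4 -> fault, frames {3,9,4}
9 -> hit
3 -> hit
9 -> hit
3 -> hit
9 -> hit
3 -> hit
8 -> fault, evict 4, frames {3,9,8}
9 -> hit
3 -> hit
4 -> fault, evict 8, frames {3,9,4}
3 -> hit
Page faults: 5.

5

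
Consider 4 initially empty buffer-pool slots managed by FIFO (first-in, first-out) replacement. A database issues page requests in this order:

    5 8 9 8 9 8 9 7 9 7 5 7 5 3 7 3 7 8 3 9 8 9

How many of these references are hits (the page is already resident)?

17

5 -> miss, frames [5]
8 -> miss, frames [5, 8]
9 -> miss, frames [5, 8, 9]
8 -> hit
9 -> hit
8 -> hit
9 -> hit
7 -> miss, frames [5, 8, 9, 7]
9 -> hit
7 -> hit
5 -> hit
7 -> hit
5 -> hit
3 -> miss, evict 5, frames [8, 9, 7, 3]
7 -> hit
3 -> hit
7 -> hit
8 -> hit
3 -> hit
9 -> hit
8 -> hit
9 -> hit
Hits: 17.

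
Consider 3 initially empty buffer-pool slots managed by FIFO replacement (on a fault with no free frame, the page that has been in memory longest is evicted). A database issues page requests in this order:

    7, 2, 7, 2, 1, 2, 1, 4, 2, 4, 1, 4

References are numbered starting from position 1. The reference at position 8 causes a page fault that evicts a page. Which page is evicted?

pos 1: 7 -> fault, frames [7]
pos 2: 2 -> fault, frames [7, 2]
pos 3: 7 -> hit
pos 4: 2 -> hit
pos 5: 1 -> fault, frames [7, 2, 1]
pos 6: 2 -> hit
pos 7: 1 -> hit
pos 8: 4 -> fault, evict 7, frames [2, 1, 4]
At position 8, page 7 is evicted.

7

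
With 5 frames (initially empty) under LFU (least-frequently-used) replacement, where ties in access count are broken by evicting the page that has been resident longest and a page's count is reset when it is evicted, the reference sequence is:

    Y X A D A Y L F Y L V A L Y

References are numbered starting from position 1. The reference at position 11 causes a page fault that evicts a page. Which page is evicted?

D

pos 1: Y → miss, frames {Y}
pos 2: X → miss, frames {Y,X}
pos 3: A → miss, frames {Y,X,A}
pos 4: D → miss, frames {Y,X,A,D}
pos 5: A → hit
pos 6: Y → hit
pos 7: L → miss, frames {Y,X,A,D,L}
pos 8: F → miss, evict X, frames {Y,A,D,L,F}
pos 9: Y → hit
pos 10: L → hit
pos 11: V → miss, evict D, frames {Y,A,L,F,V}
At position 11, page D is evicted.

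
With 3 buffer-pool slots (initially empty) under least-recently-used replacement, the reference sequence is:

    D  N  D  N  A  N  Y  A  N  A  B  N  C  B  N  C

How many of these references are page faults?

6

D -> miss, frames [D]
N -> miss, frames [D, N]
D -> hit
N -> hit
A -> miss, frames [D, N, A]
N -> hit
Y -> miss, evict D, frames [A, N, Y]
A -> hit
N -> hit
A -> hit
B -> miss, evict Y, frames [N, A, B]
N -> hit
C -> miss, evict A, frames [B, N, C]
B -> hit
N -> hit
C -> hit
Page faults: 6.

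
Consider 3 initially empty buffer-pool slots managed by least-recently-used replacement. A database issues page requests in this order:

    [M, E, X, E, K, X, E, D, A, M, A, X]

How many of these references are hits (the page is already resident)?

M: fault, frames {M}
E: fault, frames {M,E}
X: fault, frames {M,E,X}
E: hit
K: fault, evict M, frames {X,E,K}
X: hit
E: hit
D: fault, evict K, frames {X,E,D}
A: fault, evict X, frames {E,D,A}
M: fault, evict E, frames {D,A,M}
A: hit
X: fault, evict D, frames {M,A,X}
Hits: 4.

4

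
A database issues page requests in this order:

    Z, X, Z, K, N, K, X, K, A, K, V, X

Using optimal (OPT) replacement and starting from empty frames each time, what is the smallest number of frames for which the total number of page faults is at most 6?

3

f=1: 12 faults
f=2: 8 faults
f=3: 6 faults
f=4: 6 faults
f=5: 6 faults
f=6: 6 faults
Smallest f with faults ≤ 6 is 3.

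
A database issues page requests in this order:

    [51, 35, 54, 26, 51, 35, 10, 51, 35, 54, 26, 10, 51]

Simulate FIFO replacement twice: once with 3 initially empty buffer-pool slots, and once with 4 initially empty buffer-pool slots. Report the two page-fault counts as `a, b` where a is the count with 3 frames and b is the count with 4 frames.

10, 11

3 frames: F F F F F F F . . F F . F → 10 faults.
4 frames: F F F F . . F F F F F F F → 11 faults.
11 > 10: adding a frame increased faults — Belady's anomaly.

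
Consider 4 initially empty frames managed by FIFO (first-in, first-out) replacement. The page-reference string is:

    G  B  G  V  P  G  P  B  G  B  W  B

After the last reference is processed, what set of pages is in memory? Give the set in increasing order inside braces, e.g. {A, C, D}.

G: fault, frames {G}
B: fault, frames {G,B}
G: hit
V: fault, frames {G,B,V}
P: fault, frames {G,B,V,P}
G: hit
P: hit
B: hit
G: hit
B: hit
W: fault, evict G, frames {B,V,P,W}
B: hit

{B, P, V, W}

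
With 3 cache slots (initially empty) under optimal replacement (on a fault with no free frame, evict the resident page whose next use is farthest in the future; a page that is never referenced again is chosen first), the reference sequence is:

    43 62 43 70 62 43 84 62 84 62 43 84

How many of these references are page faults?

4

43 -> miss, frames {43}
62 -> miss, frames {43,62}
43 -> hit
70 -> miss, frames {43,62,70}
62 -> hit
43 -> hit
84 -> miss, evict 70, frames {43,62,84}
62 -> hit
84 -> hit
62 -> hit
43 -> hit
84 -> hit
Page faults: 4.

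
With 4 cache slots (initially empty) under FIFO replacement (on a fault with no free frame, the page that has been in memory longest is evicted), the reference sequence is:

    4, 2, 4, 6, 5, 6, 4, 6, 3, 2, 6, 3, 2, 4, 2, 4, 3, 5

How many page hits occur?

4 -> fault, frames {4}
2 -> fault, frames {4,2}
4 -> hit
6 -> fault, frames {4,2,6}
5 -> fault, frames {4,2,6,5}
6 -> hit
4 -> hit
6 -> hit
3 -> fault, evict 4, frames {2,6,5,3}
2 -> hit
6 -> hit
3 -> hit
2 -> hit
4 -> fault, evict 2, frames {6,5,3,4}
2 -> fault, evict 6, frames {5,3,4,2}
4 -> hit
3 -> hit
5 -> hit
Hits: 11.

11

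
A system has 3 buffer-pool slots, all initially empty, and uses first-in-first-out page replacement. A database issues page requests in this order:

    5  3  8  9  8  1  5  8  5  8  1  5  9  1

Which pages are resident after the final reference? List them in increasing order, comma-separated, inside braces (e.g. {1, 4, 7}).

{1, 8, 9}

5 → miss, frames (5)
3 → miss, frames (5 3)
8 → miss, frames (5 3 8)
9 → miss, evict 5, frames (3 8 9)
8 → hit
1 → miss, evict 3, frames (8 9 1)
5 → miss, evict 8, frames (9 1 5)
8 → miss, evict 9, frames (1 5 8)
5 → hit
8 → hit
1 → hit
5 → hit
9 → miss, evict 1, frames (5 8 9)
1 → miss, evict 5, frames (8 9 1)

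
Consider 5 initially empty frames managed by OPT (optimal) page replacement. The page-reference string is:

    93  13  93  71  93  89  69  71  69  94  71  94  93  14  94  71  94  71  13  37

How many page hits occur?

12

93: miss, frames {93}
13: miss, frames {93,13}
93: hit
71: miss, frames {93,13,71}
93: hit
89: miss, frames {93,13,71,89}
69: miss, frames {93,13,71,89,69}
71: hit
69: hit
94: miss, evict 69, frames {93,13,71,89,94}
71: hit
94: hit
93: hit
14: miss, evict 89, frames {93,13,71,94,14}
94: hit
71: hit
94: hit
71: hit
13: hit
37: miss, evict 14, frames {93,13,71,94,37}
Hits: 12.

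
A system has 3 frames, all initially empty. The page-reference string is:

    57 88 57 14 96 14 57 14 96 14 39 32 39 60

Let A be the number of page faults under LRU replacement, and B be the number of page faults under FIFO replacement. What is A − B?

-1

Under LRU: F F . F F . . . . . F F . F → 7 faults.
Under FIFO: F F . F F . F . . . F F . F → 8 faults.
A − B = 7 − 8 = -1.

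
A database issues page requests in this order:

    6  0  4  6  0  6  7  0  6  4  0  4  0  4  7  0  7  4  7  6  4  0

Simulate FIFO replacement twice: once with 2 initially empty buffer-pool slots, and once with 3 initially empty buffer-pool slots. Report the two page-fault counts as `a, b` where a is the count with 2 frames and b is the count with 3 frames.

2 frames: F F F F F . F . F F F . . . F . . F . F . F → 13 faults.
3 frames: F F F . . . F . F . F F . . F . . . . F . F → 10 faults.
10 < 13: adding a frame reduced faults, as is typical.

13, 10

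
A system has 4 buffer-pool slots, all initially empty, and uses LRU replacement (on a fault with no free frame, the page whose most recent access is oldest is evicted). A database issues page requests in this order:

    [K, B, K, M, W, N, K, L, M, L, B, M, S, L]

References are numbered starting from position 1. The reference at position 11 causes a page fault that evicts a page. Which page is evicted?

N

pos 1: K -> miss, frames (K)
pos 2: B -> miss, frames (K B)
pos 3: K -> hit
pos 4: M -> miss, frames (B K M)
pos 5: W -> miss, frames (B K M W)
pos 6: N -> miss, evict B, frames (K M W N)
pos 7: K -> hit
pos 8: L -> miss, evict M, frames (W N K L)
pos 9: M -> miss, evict W, frames (N K L M)
pos 10: L -> hit
pos 11: B -> miss, evict N, frames (K M L B)
At position 11, page N is evicted.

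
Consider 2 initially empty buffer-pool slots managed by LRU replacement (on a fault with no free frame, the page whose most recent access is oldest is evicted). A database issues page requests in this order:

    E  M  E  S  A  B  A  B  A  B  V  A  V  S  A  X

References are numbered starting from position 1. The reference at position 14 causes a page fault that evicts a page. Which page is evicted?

A

pos 1: E: miss, frames [E]
pos 2: M: miss, frames [E, M]
pos 3: E: hit
pos 4: S: miss, evict M, frames [E, S]
pos 5: A: miss, evict E, frames [S, A]
pos 6: B: miss, evict S, frames [A, B]
pos 7: A: hit
pos 8: B: hit
pos 9: A: hit
pos 10: B: hit
pos 11: V: miss, evict A, frames [B, V]
pos 12: A: miss, evict B, frames [V, A]
pos 13: V: hit
pos 14: S: miss, evict A, frames [V, S]
At position 14, page A is evicted.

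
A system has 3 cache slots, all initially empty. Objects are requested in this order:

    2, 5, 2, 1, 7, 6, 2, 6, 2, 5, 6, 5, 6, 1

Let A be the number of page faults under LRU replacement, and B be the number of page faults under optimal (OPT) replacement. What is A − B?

Under LRU: F F . F F F F . . F . . . F → 8 faults.
Under OPT: F F . F F F . . . . . . . F → 6 faults.
A − B = 8 − 6 = 2.

2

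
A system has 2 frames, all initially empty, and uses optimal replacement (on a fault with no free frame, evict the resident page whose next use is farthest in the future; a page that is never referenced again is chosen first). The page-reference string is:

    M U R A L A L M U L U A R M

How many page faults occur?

10

M: miss, frames [M]
U: miss, frames [M, U]
R: miss, evict U, frames [M, R]
A: miss, evict R, frames [M, A]
L: miss, evict M, frames [A, L]
A: hit
L: hit
M: miss, evict A, frames [L, M]
U: miss, evict M, frames [L, U]
L: hit
U: hit
A: miss, evict U, frames [L, A]
R: miss, evict A, frames [L, R]
M: miss, evict R, frames [L, M]
Page faults: 10.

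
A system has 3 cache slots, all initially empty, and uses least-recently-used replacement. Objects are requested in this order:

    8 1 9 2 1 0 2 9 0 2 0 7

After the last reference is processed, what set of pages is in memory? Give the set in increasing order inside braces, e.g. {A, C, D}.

{0, 2, 7}

8 -> miss, frames {8}
1 -> miss, frames {8,1}
9 -> miss, frames {8,1,9}
2 -> miss, evict 8, frames {1,9,2}
1 -> hit
0 -> miss, evict 9, frames {2,1,0}
2 -> hit
9 -> miss, evict 1, frames {0,2,9}
0 -> hit
2 -> hit
0 -> hit
7 -> miss, evict 9, frames {2,0,7}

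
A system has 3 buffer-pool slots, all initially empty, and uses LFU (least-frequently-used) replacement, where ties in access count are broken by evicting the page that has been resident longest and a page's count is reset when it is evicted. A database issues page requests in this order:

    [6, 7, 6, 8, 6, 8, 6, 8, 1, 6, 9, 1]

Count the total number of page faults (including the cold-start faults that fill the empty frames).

6

6 → miss, frames {6}
7 → miss, frames {6,7}
6 → hit
8 → miss, frames {6,7,8}
6 → hit
8 → hit
6 → hit
8 → hit
1 → miss, evict 7, frames {6,8,1}
6 → hit
9 → miss, evict 1, frames {6,8,9}
1 → miss, evict 9, frames {6,8,1}
Page faults: 6.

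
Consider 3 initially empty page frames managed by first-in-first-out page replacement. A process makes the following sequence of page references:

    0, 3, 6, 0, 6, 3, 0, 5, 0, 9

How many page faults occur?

6

0 → fault, frames (0)
3 → fault, frames (0 3)
6 → fault, frames (0 3 6)
0 → hit
6 → hit
3 → hit
0 → hit
5 → fault, evict 0, frames (3 6 5)
0 → fault, evict 3, frames (6 5 0)
9 → fault, evict 6, frames (5 0 9)
Page faults: 6.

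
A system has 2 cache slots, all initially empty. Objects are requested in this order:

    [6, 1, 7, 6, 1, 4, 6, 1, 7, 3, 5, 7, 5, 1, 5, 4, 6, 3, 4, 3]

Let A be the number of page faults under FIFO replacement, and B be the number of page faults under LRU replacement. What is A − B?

Under FIFO: F F F F F F F F F F F F . F F F F F F . → 18 faults.
Under LRU: F F F F F F F F F F F F . F . F F F F . → 17 faults.
A − B = 18 − 17 = 1.

1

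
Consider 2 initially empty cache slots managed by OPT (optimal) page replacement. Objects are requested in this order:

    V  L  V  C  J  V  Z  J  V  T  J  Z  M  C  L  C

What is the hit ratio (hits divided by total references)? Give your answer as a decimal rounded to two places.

V → fault, frames {V}
L → fault, frames {V,L}
V → hit
C → fault, evict L, frames {V,C}
J → fault, evict C, frames {V,J}
V → hit
Z → fault, evict V, frames {J,Z}
J → hit
V → fault, evict Z, frames {J,V}
T → fault, evict V, frames {J,T}
J → hit
Z → fault, evict T, frames {J,Z}
M → fault, evict Z, frames {J,M}
C → fault, evict M, frames {J,C}
L → fault, evict J, frames {C,L}
C → hit
Hits: 5 of 16 references → 5/16 = 0.3125.

0.31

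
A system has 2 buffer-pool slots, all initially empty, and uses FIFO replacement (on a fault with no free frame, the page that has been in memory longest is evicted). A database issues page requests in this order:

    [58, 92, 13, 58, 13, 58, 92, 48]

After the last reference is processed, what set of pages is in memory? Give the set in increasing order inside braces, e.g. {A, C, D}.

{48, 92}

58 -> fault, frames {58}
92 -> fault, frames {58,92}
13 -> fault, evict 58, frames {92,13}
58 -> fault, evict 92, frames {13,58}
13 -> hit
58 -> hit
92 -> fault, evict 13, frames {58,92}
48 -> fault, evict 58, frames {92,48}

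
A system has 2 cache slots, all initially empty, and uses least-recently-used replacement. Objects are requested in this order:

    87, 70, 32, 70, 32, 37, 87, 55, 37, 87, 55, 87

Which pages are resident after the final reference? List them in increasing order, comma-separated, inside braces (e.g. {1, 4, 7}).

{55, 87}

87 -> miss, frames [87]
70 -> miss, frames [87, 70]
32 -> miss, evict 87, frames [70, 32]
70 -> hit
32 -> hit
37 -> miss, evict 70, frames [32, 37]
87 -> miss, evict 32, frames [37, 87]
55 -> miss, evict 37, frames [87, 55]
37 -> miss, evict 87, frames [55, 37]
87 -> miss, evict 55, frames [37, 87]
55 -> miss, evict 37, frames [87, 55]
87 -> hit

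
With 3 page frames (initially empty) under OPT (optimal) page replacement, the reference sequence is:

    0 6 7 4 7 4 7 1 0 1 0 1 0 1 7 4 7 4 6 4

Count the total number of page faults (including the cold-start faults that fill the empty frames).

0 -> miss, frames [0]
6 -> miss, frames [0, 6]
7 -> miss, frames [0, 6, 7]
4 -> miss, evict 6, frames [0, 7, 4]
7 -> hit
4 -> hit
7 -> hit
1 -> miss, evict 4, frames [0, 7, 1]
0 -> hit
1 -> hit
0 -> hit
1 -> hit
0 -> hit
1 -> hit
7 -> hit
4 -> miss, evict 1, frames [0, 7, 4]
7 -> hit
4 -> hit
6 -> miss, evict 7, frames [0, 4, 6]
4 -> hit
Page faults: 7.

7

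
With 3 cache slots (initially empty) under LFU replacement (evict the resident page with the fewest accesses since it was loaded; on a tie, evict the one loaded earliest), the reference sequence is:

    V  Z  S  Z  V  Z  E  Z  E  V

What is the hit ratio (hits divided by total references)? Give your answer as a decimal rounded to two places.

0.60

V: miss, frames [V]
Z: miss, frames [V, Z]
S: miss, frames [V, Z, S]
Z: hit
V: hit
Z: hit
E: miss, evict S, frames [V, Z, E]
Z: hit
E: hit
V: hit
Hits: 6 of 10 references → 6/10 = 0.6000.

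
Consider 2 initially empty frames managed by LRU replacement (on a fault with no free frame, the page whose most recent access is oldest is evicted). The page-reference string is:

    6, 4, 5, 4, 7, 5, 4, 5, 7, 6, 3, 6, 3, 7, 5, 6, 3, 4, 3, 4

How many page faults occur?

6 -> fault, frames (6)
4 -> fault, frames (6 4)
5 -> fault, evict 6, frames (4 5)
4 -> hit
7 -> fault, evict 5, frames (4 7)
5 -> fault, evict 4, frames (7 5)
4 -> fault, evict 7, frames (5 4)
5 -> hit
7 -> fault, evict 4, frames (5 7)
6 -> fault, evict 5, frames (7 6)
3 -> fault, evict 7, frames (6 3)
6 -> hit
3 -> hit
7 -> fault, evict 6, frames (3 7)
5 -> fault, evict 3, frames (7 5)
6 -> fault, evict 7, frames (5 6)
3 -> fault, evict 5, frames (6 3)
4 -> fault, evict 6, frames (3 4)
3 -> hit
4 -> hit
Page faults: 14.

14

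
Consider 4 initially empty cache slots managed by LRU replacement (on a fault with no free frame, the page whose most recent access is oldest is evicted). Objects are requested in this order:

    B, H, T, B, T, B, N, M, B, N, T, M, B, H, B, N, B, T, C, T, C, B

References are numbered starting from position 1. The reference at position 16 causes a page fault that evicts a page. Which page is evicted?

T

pos 1: B -> miss, frames [B]
pos 2: H -> miss, frames [B, H]
pos 3: T -> miss, frames [B, H, T]
pos 4: B -> hit
pos 5: T -> hit
pos 6: B -> hit
pos 7: N -> miss, frames [H, T, B, N]
pos 8: M -> miss, evict H, frames [T, B, N, M]
pos 9: B -> hit
pos 10: N -> hit
pos 11: T -> hit
pos 12: M -> hit
pos 13: B -> hit
pos 14: H -> miss, evict N, frames [T, M, B, H]
pos 15: B -> hit
pos 16: N -> miss, evict T, frames [M, H, B, N]
At position 16, page T is evicted.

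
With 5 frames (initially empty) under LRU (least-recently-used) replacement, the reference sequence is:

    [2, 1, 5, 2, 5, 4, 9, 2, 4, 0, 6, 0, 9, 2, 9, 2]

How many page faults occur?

7

2 -> miss, frames [2]
1 -> miss, frames [2, 1]
5 -> miss, frames [2, 1, 5]
2 -> hit
5 -> hit
4 -> miss, frames [1, 2, 5, 4]
9 -> miss, frames [1, 2, 5, 4, 9]
2 -> hit
4 -> hit
0 -> miss, evict 1, frames [5, 9, 2, 4, 0]
6 -> miss, evict 5, frames [9, 2, 4, 0, 6]
0 -> hit
9 -> hit
2 -> hit
9 -> hit
2 -> hit
Page faults: 7.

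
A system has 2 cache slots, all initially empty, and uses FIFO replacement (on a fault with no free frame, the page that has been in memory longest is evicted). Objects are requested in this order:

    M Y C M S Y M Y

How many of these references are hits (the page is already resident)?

1

M: miss, frames (M)
Y: miss, frames (M Y)
C: miss, evict M, frames (Y C)
M: miss, evict Y, frames (C M)
S: miss, evict C, frames (M S)
Y: miss, evict M, frames (S Y)
M: miss, evict S, frames (Y M)
Y: hit
Hits: 1.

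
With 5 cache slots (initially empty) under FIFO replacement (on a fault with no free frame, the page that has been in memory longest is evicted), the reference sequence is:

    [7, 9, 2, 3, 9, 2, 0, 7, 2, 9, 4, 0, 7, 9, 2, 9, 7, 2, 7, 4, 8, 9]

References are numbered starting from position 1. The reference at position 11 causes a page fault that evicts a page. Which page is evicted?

7

pos 1: 7 -> miss, frames (7)
pos 2: 9 -> miss, frames (7 9)
pos 3: 2 -> miss, frames (7 9 2)
pos 4: 3 -> miss, frames (7 9 2 3)
pos 5: 9 -> hit
pos 6: 2 -> hit
pos 7: 0 -> miss, frames (7 9 2 3 0)
pos 8: 7 -> hit
pos 9: 2 -> hit
pos 10: 9 -> hit
pos 11: 4 -> miss, evict 7, frames (9 2 3 0 4)
At position 11, page 7 is evicted.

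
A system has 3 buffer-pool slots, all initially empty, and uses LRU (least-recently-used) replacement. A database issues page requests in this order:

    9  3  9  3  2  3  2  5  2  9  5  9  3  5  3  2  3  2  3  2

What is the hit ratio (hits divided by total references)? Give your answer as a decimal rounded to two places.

0.65

9 -> miss, frames (9)
3 -> miss, frames (9 3)
9 -> hit
3 -> hit
2 -> miss, frames (9 3 2)
3 -> hit
2 -> hit
5 -> miss, evict 9, frames (3 2 5)
2 -> hit
9 -> miss, evict 3, frames (5 2 9)
5 -> hit
9 -> hit
3 -> miss, evict 2, frames (5 9 3)
5 -> hit
3 -> hit
2 -> miss, evict 9, frames (5 3 2)
3 -> hit
2 -> hit
3 -> hit
2 -> hit
Hits: 13 of 20 references → 13/20 = 0.6500.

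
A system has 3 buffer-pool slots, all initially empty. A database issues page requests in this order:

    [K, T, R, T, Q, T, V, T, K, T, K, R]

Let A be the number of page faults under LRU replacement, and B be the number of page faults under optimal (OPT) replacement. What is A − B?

1

Under LRU: F F F . F . F . F . . F → 7 faults.
Under OPT: F F F . F . F . . . . F → 6 faults.
A − B = 7 − 6 = 1.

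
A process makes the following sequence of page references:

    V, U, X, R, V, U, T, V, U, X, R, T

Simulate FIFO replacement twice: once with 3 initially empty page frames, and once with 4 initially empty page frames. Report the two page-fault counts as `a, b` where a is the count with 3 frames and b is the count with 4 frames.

9, 10

3 frames: F F F F F F F . . F F . → 9 faults.
4 frames: F F F F . . F F F F F F → 10 faults.
10 > 9: adding a frame increased faults — Belady's anomaly.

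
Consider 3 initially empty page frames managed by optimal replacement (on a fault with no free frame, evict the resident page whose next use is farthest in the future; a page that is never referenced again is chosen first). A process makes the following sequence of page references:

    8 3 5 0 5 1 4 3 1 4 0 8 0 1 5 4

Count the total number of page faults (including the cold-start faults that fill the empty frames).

8 → fault, frames {8}
3 → fault, frames {8,3}
5 → fault, frames {8,3,5}
0 → fault, evict 8, frames {3,5,0}
5 → hit
1 → fault, evict 5, frames {3,0,1}
4 → fault, evict 0, frames {3,1,4}
3 → hit
1 → hit
4 → hit
0 → fault, evict 3, frames {1,4,0}
8 → fault, evict 4, frames {1,0,8}
0 → hit
1 → hit
5 → fault, evict 8, frames {1,0,5}
4 → fault, evict 5, frames {1,0,4}
Page faults: 10.

10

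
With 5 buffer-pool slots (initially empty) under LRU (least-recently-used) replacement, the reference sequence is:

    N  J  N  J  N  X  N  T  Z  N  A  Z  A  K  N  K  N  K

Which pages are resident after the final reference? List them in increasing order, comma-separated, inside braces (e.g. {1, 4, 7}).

{A, K, N, T, Z}

N -> fault, frames [N]
J -> fault, frames [N, J]
N -> hit
J -> hit
N -> hit
X -> fault, frames [J, N, X]
N -> hit
T -> fault, frames [J, X, N, T]
Z -> fault, frames [J, X, N, T, Z]
N -> hit
A -> fault, evict J, frames [X, T, Z, N, A]
Z -> hit
A -> hit
K -> fault, evict X, frames [T, N, Z, A, K]
N -> hit
K -> hit
N -> hit
K -> hit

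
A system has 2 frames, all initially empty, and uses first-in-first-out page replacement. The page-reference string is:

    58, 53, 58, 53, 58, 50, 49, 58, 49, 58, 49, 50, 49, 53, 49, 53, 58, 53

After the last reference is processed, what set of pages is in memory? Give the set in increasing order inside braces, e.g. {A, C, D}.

{53, 58}

58 -> miss, frames (58)
53 -> miss, frames (58 53)
58 -> hit
53 -> hit
58 -> hit
50 -> miss, evict 58, frames (53 50)
49 -> miss, evict 53, frames (50 49)
58 -> miss, evict 50, frames (49 58)
49 -> hit
58 -> hit
49 -> hit
50 -> miss, evict 49, frames (58 50)
49 -> miss, evict 58, frames (50 49)
53 -> miss, evict 50, frames (49 53)
49 -> hit
53 -> hit
58 -> miss, evict 49, frames (53 58)
53 -> hit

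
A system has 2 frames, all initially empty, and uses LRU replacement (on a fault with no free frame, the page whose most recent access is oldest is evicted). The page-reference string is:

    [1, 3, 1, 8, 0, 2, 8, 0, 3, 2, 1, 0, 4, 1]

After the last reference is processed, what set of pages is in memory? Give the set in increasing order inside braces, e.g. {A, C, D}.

{1, 4}

1: miss, frames {1}
3: miss, frames {1,3}
1: hit
8: miss, evict 3, frames {1,8}
0: miss, evict 1, frames {8,0}
2: miss, evict 8, frames {0,2}
8: miss, evict 0, frames {2,8}
0: miss, evict 2, frames {8,0}
3: miss, evict 8, frames {0,3}
2: miss, evict 0, frames {3,2}
1: miss, evict 3, frames {2,1}
0: miss, evict 2, frames {1,0}
4: miss, evict 1, frames {0,4}
1: miss, evict 0, frames {4,1}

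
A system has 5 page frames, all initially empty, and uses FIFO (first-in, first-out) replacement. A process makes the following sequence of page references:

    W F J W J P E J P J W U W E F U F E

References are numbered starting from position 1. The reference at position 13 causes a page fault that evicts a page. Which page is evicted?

pos 1: W → fault, frames {W}
pos 2: F → fault, frames {W,F}
pos 3: J → fault, frames {W,F,J}
pos 4: W → hit
pos 5: J → hit
pos 6: P → fault, frames {W,F,J,P}
pos 7: E → fault, frames {W,F,J,P,E}
pos 8: J → hit
pos 9: P → hit
pos 10: J → hit
pos 11: W → hit
pos 12: U → fault, evict W, frames {F,J,P,E,U}
pos 13: W → fault, evict F, frames {J,P,E,U,W}
At position 13, page F is evicted.

F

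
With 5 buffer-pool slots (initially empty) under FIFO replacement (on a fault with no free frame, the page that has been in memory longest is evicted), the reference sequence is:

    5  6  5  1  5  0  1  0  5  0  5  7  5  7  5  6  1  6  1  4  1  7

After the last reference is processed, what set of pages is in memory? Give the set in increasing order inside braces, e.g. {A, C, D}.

5: fault, frames (5)
6: fault, frames (5 6)
5: hit
1: fault, frames (5 6 1)
5: hit
0: fault, frames (5 6 1 0)
1: hit
0: hit
5: hit
0: hit
5: hit
7: fault, frames (5 6 1 0 7)
5: hit
7: hit
5: hit
6: hit
1: hit
6: hit
1: hit
4: fault, evict 5, frames (6 1 0 7 4)
1: hit
7: hit

{0, 1, 4, 6, 7}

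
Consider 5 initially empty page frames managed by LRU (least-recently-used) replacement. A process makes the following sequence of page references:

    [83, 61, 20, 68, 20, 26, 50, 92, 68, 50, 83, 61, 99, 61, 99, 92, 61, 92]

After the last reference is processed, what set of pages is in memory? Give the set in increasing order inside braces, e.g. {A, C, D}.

83: miss, frames {83}
61: miss, frames {83,61}
20: miss, frames {83,61,20}
68: miss, frames {83,61,20,68}
20: hit
26: miss, frames {83,61,68,20,26}
50: miss, evict 83, frames {61,68,20,26,50}
92: miss, evict 61, frames {68,20,26,50,92}
68: hit
50: hit
83: miss, evict 20, frames {26,92,68,50,83}
61: miss, evict 26, frames {92,68,50,83,61}
99: miss, evict 92, frames {68,50,83,61,99}
61: hit
99: hit
92: miss, evict 68, frames {50,83,61,99,92}
61: hit
92: hit

{50, 61, 83, 92, 99}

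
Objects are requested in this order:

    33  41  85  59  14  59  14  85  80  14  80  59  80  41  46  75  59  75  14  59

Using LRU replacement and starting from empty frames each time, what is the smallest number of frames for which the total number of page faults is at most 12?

3

f=1: 20 faults
f=2: 15 faults
f=3: 12 faults
f=4: 11 faults
f=5: 9 faults
f=6: 8 faults
f=7: 8 faults
f=8: 8 faults
Smallest f with faults ≤ 12 is 3.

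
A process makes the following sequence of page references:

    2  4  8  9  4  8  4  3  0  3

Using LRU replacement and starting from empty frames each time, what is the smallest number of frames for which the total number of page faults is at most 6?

3

f=1: 10 faults
f=2: 8 faults
f=3: 6 faults
f=4: 6 faults
f=5: 6 faults
f=6: 6 faults
Smallest f with faults ≤ 6 is 3.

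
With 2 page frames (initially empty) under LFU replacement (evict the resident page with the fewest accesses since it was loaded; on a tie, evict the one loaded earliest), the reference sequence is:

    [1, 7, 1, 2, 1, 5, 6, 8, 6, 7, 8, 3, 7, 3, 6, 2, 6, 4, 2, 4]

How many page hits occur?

2

1 → miss, frames (1)
7 → miss, frames (1 7)
1 → hit
2 → miss, evict 7, frames (1 2)
1 → hit
5 → miss, evict 2, frames (1 5)
6 → miss, evict 5, frames (1 6)
8 → miss, evict 6, frames (1 8)
6 → miss, evict 8, frames (1 6)
7 → miss, evict 6, frames (1 7)
8 → miss, evict 7, frames (1 8)
3 → miss, evict 8, frames (1 3)
7 → miss, evict 3, frames (1 7)
3 → miss, evict 7, frames (1 3)
6 → miss, evict 3, frames (1 6)
2 → miss, evict 6, frames (1 2)
6 → miss, evict 2, frames (1 6)
4 → miss, evict 6, frames (1 4)
2 → miss, evict 4, frames (1 2)
4 → miss, evict 2, frames (1 4)
Hits: 2.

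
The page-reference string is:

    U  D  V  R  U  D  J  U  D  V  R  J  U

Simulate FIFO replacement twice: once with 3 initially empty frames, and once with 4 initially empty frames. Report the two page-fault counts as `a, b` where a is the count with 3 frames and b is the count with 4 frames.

3 frames: F F F F F F F . . F F . F → 10 faults.
4 frames: F F F F . . F F F F F F F → 11 faults.
11 > 10: adding a frame increased faults — Belady's anomaly.

10, 11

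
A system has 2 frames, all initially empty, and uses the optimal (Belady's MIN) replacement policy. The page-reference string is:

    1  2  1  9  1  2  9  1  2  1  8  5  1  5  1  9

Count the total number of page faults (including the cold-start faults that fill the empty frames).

8

1 → miss, frames {1}
2 → miss, frames {1,2}
1 → hit
9 → miss, evict 2, frames {1,9}
1 → hit
2 → miss, evict 1, frames {9,2}
9 → hit
1 → miss, evict 9, frames {2,1}
2 → hit
1 → hit
8 → miss, evict 2, frames {1,8}
5 → miss, evict 8, frames {1,5}
1 → hit
5 → hit
1 → hit
9 → miss, evict 5, frames {1,9}
Page faults: 8.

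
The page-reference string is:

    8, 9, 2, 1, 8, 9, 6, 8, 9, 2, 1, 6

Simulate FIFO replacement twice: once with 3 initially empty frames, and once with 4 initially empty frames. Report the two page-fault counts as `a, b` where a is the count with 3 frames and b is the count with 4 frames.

9, 10

3 frames: F F F F F F F . . F F . → 9 faults.
4 frames: F F F F . . F F F F F F → 10 faults.
10 > 9: adding a frame increased faults — Belady's anomaly.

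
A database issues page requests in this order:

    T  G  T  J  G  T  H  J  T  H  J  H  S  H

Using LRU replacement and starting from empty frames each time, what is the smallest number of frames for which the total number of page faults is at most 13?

f=1: 14 faults
f=2: 11 faults
f=3: 6 faults
f=4: 5 faults
f=5: 5 faults
Smallest f with faults ≤ 13 is 2.

2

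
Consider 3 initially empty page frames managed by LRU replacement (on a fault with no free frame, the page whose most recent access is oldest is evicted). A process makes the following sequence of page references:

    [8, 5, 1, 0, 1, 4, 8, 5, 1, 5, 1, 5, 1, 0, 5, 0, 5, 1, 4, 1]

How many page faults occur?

10

8 -> fault, frames {8}
5 -> fault, frames {8,5}
1 -> fault, frames {8,5,1}
0 -> fault, evict 8, frames {5,1,0}
1 -> hit
4 -> fault, evict 5, frames {0,1,4}
8 -> fault, evict 0, frames {1,4,8}
5 -> fault, evict 1, frames {4,8,5}
1 -> fault, evict 4, frames {8,5,1}
5 -> hit
1 -> hit
5 -> hit
1 -> hit
0 -> fault, evict 8, frames {5,1,0}
5 -> hit
0 -> hit
5 -> hit
1 -> hit
4 -> fault, evict 0, frames {5,1,4}
1 -> hit
Page faults: 10.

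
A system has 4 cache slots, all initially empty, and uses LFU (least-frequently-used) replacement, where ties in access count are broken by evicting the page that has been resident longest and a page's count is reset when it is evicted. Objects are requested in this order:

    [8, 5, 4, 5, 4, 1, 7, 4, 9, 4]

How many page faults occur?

6

8: fault, frames {8}
5: fault, frames {8,5}
4: fault, frames {8,5,4}
5: hit
4: hit
1: fault, frames {8,5,4,1}
7: fault, evict 8, frames {5,4,1,7}
4: hit
9: fault, evict 1, frames {5,4,7,9}
4: hit
Page faults: 6.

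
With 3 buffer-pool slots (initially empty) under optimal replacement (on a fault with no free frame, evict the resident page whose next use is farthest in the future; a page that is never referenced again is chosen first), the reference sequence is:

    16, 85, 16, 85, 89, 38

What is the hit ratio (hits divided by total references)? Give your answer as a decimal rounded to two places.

16 -> miss, frames [16]
85 -> miss, frames [16, 85]
16 -> hit
85 -> hit
89 -> miss, frames [16, 85, 89]
38 -> miss, evict 89, frames [16, 85, 38]
Hits: 2 of 6 references → 2/6 = 0.3333.

0.33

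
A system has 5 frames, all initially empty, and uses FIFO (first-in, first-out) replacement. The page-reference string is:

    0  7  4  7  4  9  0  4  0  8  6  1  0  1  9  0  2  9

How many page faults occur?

10

0 -> fault, frames [0]
7 -> fault, frames [0, 7]
4 -> fault, frames [0, 7, 4]
7 -> hit
4 -> hit
9 -> fault, frames [0, 7, 4, 9]
0 -> hit
4 -> hit
0 -> hit
8 -> fault, frames [0, 7, 4, 9, 8]
6 -> fault, evict 0, frames [7, 4, 9, 8, 6]
1 -> fault, evict 7, frames [4, 9, 8, 6, 1]
0 -> fault, evict 4, frames [9, 8, 6, 1, 0]
1 -> hit
9 -> hit
0 -> hit
2 -> fault, evict 9, frames [8, 6, 1, 0, 2]
9 -> fault, evict 8, frames [6, 1, 0, 2, 9]
Page faults: 10.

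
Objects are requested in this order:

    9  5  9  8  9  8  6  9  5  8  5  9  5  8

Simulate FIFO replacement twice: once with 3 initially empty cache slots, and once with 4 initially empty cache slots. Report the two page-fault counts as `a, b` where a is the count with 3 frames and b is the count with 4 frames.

7, 4

3 frames: F F . F . . F F F F . . . . → 7 faults.
4 frames: F F . F . . F . . . . . . . → 4 faults.
4 < 7: adding a frame reduced faults, as is typical.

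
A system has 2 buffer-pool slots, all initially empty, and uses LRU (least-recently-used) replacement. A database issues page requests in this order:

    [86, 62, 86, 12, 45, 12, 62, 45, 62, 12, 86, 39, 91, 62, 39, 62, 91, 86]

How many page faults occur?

86: miss, frames (86)
62: miss, frames (86 62)
86: hit
12: miss, evict 62, frames (86 12)
45: miss, evict 86, frames (12 45)
12: hit
62: miss, evict 45, frames (12 62)
45: miss, evict 12, frames (62 45)
62: hit
12: miss, evict 45, frames (62 12)
86: miss, evict 62, frames (12 86)
39: miss, evict 12, frames (86 39)
91: miss, evict 86, frames (39 91)
62: miss, evict 39, frames (91 62)
39: miss, evict 91, frames (62 39)
62: hit
91: miss, evict 39, frames (62 91)
86: miss, evict 62, frames (91 86)
Page faults: 14.

14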